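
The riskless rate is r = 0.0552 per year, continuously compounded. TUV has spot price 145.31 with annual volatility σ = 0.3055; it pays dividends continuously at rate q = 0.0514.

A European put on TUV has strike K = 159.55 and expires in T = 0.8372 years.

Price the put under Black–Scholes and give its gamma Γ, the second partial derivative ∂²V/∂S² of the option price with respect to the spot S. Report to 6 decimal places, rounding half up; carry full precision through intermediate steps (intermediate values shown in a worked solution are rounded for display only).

σ√T = 0.3055·√0.8372 = 0.279528
d₁ = (ln(S/K) + (r−q+σ²/2)T) / (σ√T) = (ln(145.31/159.55) + (0.0552−0.0514+0.3055²/2)·0.8372) / 0.279528 = (-0.093488 + 0.042249) / 0.279528 = -0.183304
d₂ = d₁ − σ√T = -0.183304 − 0.279528 = -0.462832
e^{−rT} = 0.954838
e^{−qT} = 0.957881
N(−d₁) = 0.572720,  N(−d₂) = 0.678258
Put price V = K·e^{−rT}·N(−d₂) − S·e^{−qT}·N(−d₁) = 103.328763 − 79.716705 = 23.612058
φ(d₁) = (1/√(2π))·e^{−d₁²/2} = 0.392296
Γ = e^{−qT}·φ(d₁) / (S·σ·√T) = 0.009251

price = 23.612058
Γ = 0.009251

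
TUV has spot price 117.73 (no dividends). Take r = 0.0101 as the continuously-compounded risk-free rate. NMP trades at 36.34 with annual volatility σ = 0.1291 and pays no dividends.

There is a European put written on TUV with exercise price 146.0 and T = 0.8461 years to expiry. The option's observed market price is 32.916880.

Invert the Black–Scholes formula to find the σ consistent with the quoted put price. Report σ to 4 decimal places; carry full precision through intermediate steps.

sigma = 0.3321

At σ = 0.3321 the Black–Scholes value reproduces the quote:
σ√T = 0.3321·√0.8461 = 0.305478
d₁ = (ln(S/K) + (r+σ²/2)T) / (σ√T) = (ln(117.73/146.0) + (0.0101+0.3321²/2)·0.8461) / 0.305478 = (-0.215213 + 0.055204) / 0.305478 = -0.523798
d₂ = d₁ − σ√T = -0.523798 − 0.305478 = -0.829276
e^{−rT} = 0.991491
N(−d₁) = 0.699791,  N(−d₂) = 0.796526
V = K·e^{−rT}·N(−d₂) − S·N(−d₁) = 115.303227 − 82.386346 = 32.916880 (matching the quote); vega is positive throughout, so no other σ reproduces this price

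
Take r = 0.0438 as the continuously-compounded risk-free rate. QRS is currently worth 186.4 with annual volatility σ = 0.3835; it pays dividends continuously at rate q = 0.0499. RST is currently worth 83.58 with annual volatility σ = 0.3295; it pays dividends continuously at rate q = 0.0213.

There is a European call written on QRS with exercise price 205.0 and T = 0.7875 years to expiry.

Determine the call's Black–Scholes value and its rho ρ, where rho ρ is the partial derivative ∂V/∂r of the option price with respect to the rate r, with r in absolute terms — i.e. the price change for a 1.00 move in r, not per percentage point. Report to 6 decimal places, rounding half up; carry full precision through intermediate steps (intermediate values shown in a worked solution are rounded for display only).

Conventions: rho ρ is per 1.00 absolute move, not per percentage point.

price = 17.150433
ρ = 50.128291

σ√T = 0.3835·√0.7875 = 0.340322
d₁ = (ln(S/K) + (r−q+σ²/2)T) / (σ√T) = (ln(186.4/205.0) + (0.0438−0.0499+0.3835²/2)·0.7875) / 0.340322 = (-0.095115 + 0.053106) / 0.340322 = -0.123439
d₂ = d₁ − σ√T = -0.123439 − 0.340322 = -0.463762
e^{−rT} = 0.966096
e^{−qT} = 0.961466
N(d₁) = 0.450880,  N(d₂) = 0.321409
Call price V = S·e^{−qT}·N(d₁) − K·e^{−rT}·N(d₂) = 80.805406 − 63.654973 = 17.150433
ρ = K·T·e^{−rT}·N(d₂) = 50.128291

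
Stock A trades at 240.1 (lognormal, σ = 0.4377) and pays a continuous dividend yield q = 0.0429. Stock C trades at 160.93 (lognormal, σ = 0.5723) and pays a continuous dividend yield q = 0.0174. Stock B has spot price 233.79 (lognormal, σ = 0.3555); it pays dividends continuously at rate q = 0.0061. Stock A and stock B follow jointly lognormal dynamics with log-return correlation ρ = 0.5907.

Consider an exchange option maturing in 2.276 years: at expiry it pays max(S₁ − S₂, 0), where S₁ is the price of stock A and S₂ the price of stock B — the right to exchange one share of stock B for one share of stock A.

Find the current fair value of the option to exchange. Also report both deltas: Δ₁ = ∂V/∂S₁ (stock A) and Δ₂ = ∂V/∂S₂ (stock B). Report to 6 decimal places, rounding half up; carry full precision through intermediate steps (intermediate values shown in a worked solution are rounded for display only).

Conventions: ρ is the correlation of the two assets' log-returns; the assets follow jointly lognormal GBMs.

exchange price = 42.643593
Δ1 = 0.515729
Δ2 = -0.347247

σ_eff = √(σ₁² + σ₂² − 2ρσ₁σ₂) = √(0.4377² + 0.3555² − 2·0.5907·0.4377·0.3555) = 0.366242
d₁ = (ln(S₁/S₂) + (q₂ − q₁ + σ_eff²/2)T) / (σ_eff√T) = (ln(240.1/233.79) + (0.0061 − 0.0429 + 0.067066)·2.276) / 0.552527 = 0.172876
d₂ = d₁ − σ_eff√T = 0.172876 − 0.552527 = -0.379651
N(d₁) = 0.568626,  N(d₂) = 0.352102
V = S₁·e^{−q₁T}·N(d₁) − S₂·e^{−q₂T}·N(d₂) = 123.826565 − 81.182972 = 42.643593
Key observation: the rate r is irrelevant here: denominating values in stock B turns the exchange into a ratio option on S₁/S₂, and discounting at r drops out.
Δ₁ = e^{−q₁T}·N(d₁) = 0.515729;  Δ₂ = −e^{−q₂T}·N(d₂) = -0.347247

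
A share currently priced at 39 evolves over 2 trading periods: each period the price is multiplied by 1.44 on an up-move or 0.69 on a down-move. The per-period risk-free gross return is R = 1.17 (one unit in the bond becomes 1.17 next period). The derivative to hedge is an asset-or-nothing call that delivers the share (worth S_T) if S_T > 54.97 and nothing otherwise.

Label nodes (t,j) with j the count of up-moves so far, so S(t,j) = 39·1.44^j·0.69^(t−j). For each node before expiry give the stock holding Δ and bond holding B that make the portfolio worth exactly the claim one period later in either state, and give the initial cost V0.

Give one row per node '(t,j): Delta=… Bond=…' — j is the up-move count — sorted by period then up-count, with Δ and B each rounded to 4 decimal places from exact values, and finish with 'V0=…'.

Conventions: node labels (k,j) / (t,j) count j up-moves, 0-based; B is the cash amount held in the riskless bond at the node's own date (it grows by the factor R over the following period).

(0,0): Delta=1.5124 Bond=-34.7845
(1,0): Delta=0.0000 Bond=0.0000
(1,1): Delta=1.9200 Bond=-63.5904
V0=24.1979

No-arbitrage ⇒ martingale measure with p* = (R−d)/(u−d) = 0.6400.
Expiry values: V(2,0)=0.0000, V(2,1)=0.0000, V(2,2)=80.8704
(1,0): S=26.9100. Δ = (V_up−V_dn)/(S_up−S_dn) = (0.0000−0.0000)/(38.7504−18.5679) = 0.0000. V = [p*·0.0000 + (1−p*)·0.0000]/1.17 = 0.0000. B = V − Δ·S = 0.0000.
(1,1): S=56.1600. Δ = (V_up−V_dn)/(S_up−S_dn) = (80.8704−0.0000)/(80.8704−38.7504) = 1.9200. V = [p*·80.8704 + (1−p*)·0.0000]/1.17 = 44.2368. B = V − Δ·S = -63.5904.
(0,0): S=39.0000. Δ = (V_up−V_dn)/(S_up−S_dn) = (44.2368−0.0000)/(56.1600−26.9100) = 1.5124. V = [p*·44.2368 + (1−p*)·0.0000]/1.17 = 24.1979. B = V − Δ·S = -34.7845.
Verification: the root portfolio costs Δ(0,0)·S0 + B(0,0) = 24.1979, matching V0.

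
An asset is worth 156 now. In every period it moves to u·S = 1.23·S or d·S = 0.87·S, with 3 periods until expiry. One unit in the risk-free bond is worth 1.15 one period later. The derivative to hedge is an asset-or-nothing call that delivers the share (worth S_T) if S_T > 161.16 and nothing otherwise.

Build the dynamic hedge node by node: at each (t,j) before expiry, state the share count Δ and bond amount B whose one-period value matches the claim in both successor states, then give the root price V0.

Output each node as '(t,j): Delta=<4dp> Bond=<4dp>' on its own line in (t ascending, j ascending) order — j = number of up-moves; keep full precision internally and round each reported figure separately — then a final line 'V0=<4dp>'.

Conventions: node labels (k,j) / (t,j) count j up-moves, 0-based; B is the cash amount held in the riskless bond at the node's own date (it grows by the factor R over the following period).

The replicating-portfolio and risk-neutral prices coincide; use p* = (1.15−0.87)/(1.23−0.87) = 0.7778 for the latter.
Expiry values: V(3,0)=0.0000, V(3,1)=0.0000, V(3,2)=205.3308, V(3,3)=290.2953
  t=2,j=0: stock 118.0764 → up 145.2340 (V=0.0000), down 102.7265 (V=0.0000). Price 0.0000; hedge Δ=0.0000, bond B=0.0000.
  t=2,j=1: stock 166.9356 → up 205.3308 (V=205.3308), down 145.2340 (V=0.0000). Price 138.8711; hedge Δ=3.4167, bond B=-431.4922.
  t=2,j=2: stock 236.0124 → up 290.2953 (V=290.2953), down 205.3308 (V=205.3308). Price 236.0124; hedge Δ=1.0000, bond B=0.0000.
  t=1,j=0: stock 135.7200 → up 166.9356 (V=138.8711), down 118.0764 (V=0.0000). Price 93.9225; hedge Δ=2.8423, bond B=-291.8305.
  t=1,j=1: stock 191.8800 → up 236.0124 (V=236.0124), down 166.9356 (V=138.8711). Price 186.4569; hedge Δ=1.4063, bond B=-83.3801.
  t=0,j=0: stock 156.0000 → up 191.8800 (V=186.4569), down 135.7200 (V=93.9225). Price 144.2554; hedge Δ=1.6477, bond B=-112.7847.
Sanity check at the root: Δ(0,0)·S0 + B(0,0) reproduces V0 = 144.2554.

(0,0): Delta=1.6477 Bond=-112.7847
(1,0): Delta=2.8423 Bond=-291.8305
(1,1): Delta=1.4063 Bond=-83.3801
(2,0): Delta=0.0000 Bond=0.0000
(2,1): Delta=3.4167 Bond=-431.4922
(2,2): Delta=1.0000 Bond=0.0000
V0=144.2554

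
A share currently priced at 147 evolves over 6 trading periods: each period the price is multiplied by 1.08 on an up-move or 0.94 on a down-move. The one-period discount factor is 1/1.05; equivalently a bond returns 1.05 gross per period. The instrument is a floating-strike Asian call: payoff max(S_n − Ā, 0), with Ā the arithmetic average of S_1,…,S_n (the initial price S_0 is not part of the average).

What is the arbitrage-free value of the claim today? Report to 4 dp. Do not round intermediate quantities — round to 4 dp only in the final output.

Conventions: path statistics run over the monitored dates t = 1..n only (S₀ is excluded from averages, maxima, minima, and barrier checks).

Set p* = 0.7857 (from d < R < u); the path-dependent value is the discounted p*-expectation over all price paths.
Enumerate all 2^6 = 64 price paths (U = up ×1.08, D = down ×0.94); each path with k up-moves has probability p*^k·(1−p*)^(6−k).
DDDDDD: Ā=119.0383, payoff=0.0000, prob=0.000097
UDDDDD: Ā=136.7674, payoff=0.0000, prob=0.000355
DUDDDD: Ā=133.3374, payoff=0.0000, prob=0.000355
UUDDDD: Ā=153.1962, payoff=0.0000, prob=0.001302
DDUDDD: Ā=130.1132, payoff=0.0000, prob=0.000355
UDUDDD: Ā=149.4918, payoff=0.0000, prob=0.001302
DUUDDD: Ā=146.0618, payoff=0.0000, prob=0.001302
UUUDDD: Ā=167.8157, payoff=0.0000, prob=0.004773
DDDUDD: Ā=127.0825, payoff=0.0000, prob=0.000355
UDDUDD: Ā=146.0097, payoff=0.0000, prob=0.001302
DUDUDD: Ā=142.5797, payoff=0.0000, prob=0.001302
UUDUDD: Ā=163.8149, payoff=0.0000, prob=0.004773
DDUUDD: Ā=139.3555, payoff=0.0000, prob=0.001302
UDUUDD: Ā=160.1105, payoff=0.0000, prob=0.004773
DUUUDD: Ā=156.6805, payoff=0.0000, prob=0.004773
UUUUDD: Ā=180.0159, payoff=0.0000, prob=0.017500
DDDDUD: Ā=124.2336, payoff=0.0000, prob=0.000355
UDDDUD: Ā=142.7364, payoff=0.0000, prob=0.001302
DUDDUD: Ā=139.3064, payoff=0.0000, prob=0.001302
UUDDUD: Ā=160.0542, payoff=0.0000, prob=0.004773
DDUDUD: Ā=136.0822, payoff=0.0000, prob=0.001302
UDUDUD: Ā=156.3498, payoff=0.0000, prob=0.004773
DUUDUD: Ā=152.9198, payoff=0.8858, prob=0.004773
UUUDUD: Ā=175.6951, payoff=1.0177, prob=0.017500
DDDUUD: Ā=133.0515, payoff=0.8163, prob=0.001302
UDDUUD: Ā=152.8677, payoff=0.9379, prob=0.004773
DUDUUD: Ā=149.4377, payoff=4.3679, prob=0.004773
UUDUUD: Ā=171.6944, payoff=5.0185, prob=0.017500
DDUUUD: Ā=146.2135, payoff=7.5921, prob=0.004773
UDUUUD: Ā=167.9900, payoff=8.7229, prob=0.017500
DUUUUD: Ā=164.5600, payoff=12.1529, prob=0.017500
UUUUUD: Ā=189.0689, payoff=13.9629, prob=0.064168
DDDDDU: Ā=121.5556, payoff=0.0000, prob=0.000355
UDDDDU: Ā=139.6596, payoff=0.0000, prob=0.001302
DUDDDU: Ā=136.2296, payoff=0.0000, prob=0.001302
UUDDDU: Ā=156.5192, payoff=0.0000, prob=0.004773
DDUDDU: Ā=133.0054, payoff=0.8624, prob=0.001302
UDUDDU: Ā=152.8148, payoff=0.9909, prob=0.004773
DUUDDU: Ā=149.3848, payoff=4.4209, prob=0.004773
UUUDDU: Ā=171.6335, payoff=5.0793, prob=0.017500
DDDUDU: Ā=129.9747, payoff=3.8932, prob=0.001302
UDDUDU: Ā=149.3326, payoff=4.4730, prob=0.004773
DUDUDU: Ā=145.9026, payoff=7.9030, prob=0.004773
UUDUDU: Ā=167.6328, payoff=9.0800, prob=0.017500
DDUUDU: Ā=142.6784, payoff=11.1272, prob=0.004773
UDUUDU: Ā=163.9284, payoff=12.7844, prob=0.017500
DUUUDU: Ā=160.4984, payoff=16.2144, prob=0.017500
UUUUDU: Ā=184.4024, payoff=18.6293, prob=0.064168
DDDDUU: Ā=127.1258, payoff=6.7421, prob=0.001302
UDDDUU: Ā=146.0594, payoff=7.7462, prob=0.004773
DUDDUU: Ā=142.6294, payoff=11.1762, prob=0.004773
UUDDUU: Ā=163.8721, payoff=12.8407, prob=0.017500
DDUDUU: Ā=139.4052, payoff=14.4004, prob=0.004773
UDUDUU: Ā=160.1677, payoff=16.5451, prob=0.017500
DUUDUU: Ā=156.7377, payoff=19.9751, prob=0.017500
UUUDUU: Ā=180.0816, payoff=22.9502, prob=0.064168
DDDUUU: Ā=136.3745, payoff=17.4311, prob=0.004773
UDDUUU: Ā=156.6856, payoff=20.0273, prob=0.017500
DUDUUU: Ā=153.2556, payoff=23.4573, prob=0.017500
UUDUUU: Ā=176.0808, payoff=26.9509, prob=0.064168
DDUUUU: Ā=150.0314, payoff=26.6815, prob=0.017500
UDUUUU: Ā=172.3764, payoff=30.6553, prob=0.064168
DUUUUU: Ā=168.9464, payoff=34.0853, prob=0.064168
UUUUUU: Ā=194.1087, payoff=39.1618, prob=0.235282
Price = Σ prob·payoff / R^6 = 22.441782 / 1.340096 = 16.7464

price = 16.7464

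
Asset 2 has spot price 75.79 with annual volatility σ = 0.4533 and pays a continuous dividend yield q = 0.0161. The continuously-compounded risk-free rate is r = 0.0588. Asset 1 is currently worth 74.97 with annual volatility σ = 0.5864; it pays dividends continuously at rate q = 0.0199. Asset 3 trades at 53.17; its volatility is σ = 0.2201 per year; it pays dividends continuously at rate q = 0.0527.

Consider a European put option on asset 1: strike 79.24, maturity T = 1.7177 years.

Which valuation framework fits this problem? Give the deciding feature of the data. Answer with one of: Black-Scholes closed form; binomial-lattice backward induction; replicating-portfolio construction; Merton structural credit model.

Key observation: a European claim on asset 1 (strike 79.24) — a lognormal (GBM) underlying with constant rate and volatility — has an exact closed-form value; no lattice or capital structure is involved.

framework: Black-Scholes closed form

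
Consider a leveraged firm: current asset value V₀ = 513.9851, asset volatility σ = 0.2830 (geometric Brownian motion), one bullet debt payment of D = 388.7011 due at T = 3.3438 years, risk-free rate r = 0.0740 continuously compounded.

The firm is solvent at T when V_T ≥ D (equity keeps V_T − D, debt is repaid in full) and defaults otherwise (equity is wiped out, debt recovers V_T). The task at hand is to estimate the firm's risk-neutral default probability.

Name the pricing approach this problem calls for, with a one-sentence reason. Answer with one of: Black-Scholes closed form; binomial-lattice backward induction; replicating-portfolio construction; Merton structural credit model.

Key observation: a levered firm with one bullet debt due at 3.3438 years is the canonical structural-credit setup: equity is a call on the firm's assets struck at the face value.

framework: Merton structural credit model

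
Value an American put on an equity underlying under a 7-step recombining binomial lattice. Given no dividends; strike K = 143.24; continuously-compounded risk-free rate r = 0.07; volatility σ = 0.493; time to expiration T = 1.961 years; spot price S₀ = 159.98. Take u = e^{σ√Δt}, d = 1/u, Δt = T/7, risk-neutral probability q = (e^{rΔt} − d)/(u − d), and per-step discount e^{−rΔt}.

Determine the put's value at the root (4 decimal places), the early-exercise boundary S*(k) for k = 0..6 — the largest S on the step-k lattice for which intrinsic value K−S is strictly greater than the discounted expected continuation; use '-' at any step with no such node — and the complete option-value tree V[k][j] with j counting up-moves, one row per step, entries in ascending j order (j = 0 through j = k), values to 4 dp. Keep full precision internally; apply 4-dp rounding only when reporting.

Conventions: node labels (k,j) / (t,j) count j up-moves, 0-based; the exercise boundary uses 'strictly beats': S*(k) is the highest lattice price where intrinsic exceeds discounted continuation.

price = 26.0478
boundary = - - - 73.1298 56.3340 73.1298 94.9332
tree:
26.0478
37.3861 14.4888
52.0904 22.5466 6.1056
70.1102 34.1678 10.5253 1.4302
86.9060 50.0538 17.8752 2.7659 0.0000
99.8443 70.1102 29.7737 5.3487 0.0000 0.0000
109.8110 86.9060 48.3068 10.3436 0.0000 0.0000 0.0000
117.4887 99.8443 70.1102 20.0028 0.0000 0.0000 0.0000 0.0000

Δt=0.28014, u=1.29815, d=0.77033, q=0.47265, disc=e^(-rΔt)=0.98058
k=7 terminal: V=max(K-S,0) → 117.4887 99.8443 70.1102 20.0028 0.0000 0.0000 0.0000 0.0000
k=6: j=0 S=33.4290 intr=109.8110 cont=107.0294 V=109.8110[EX]; j=1 S=56.3340 intr=86.9060 cont=84.1244 V=86.9060[EX]; j=2 S=94.9332 intr=48.3068 cont=45.5252 V=48.3068[EX]; j=3 S=159.9800 intr=0.0000 cont=10.3436 V=10.3436[hold]; j=4 S=269.5959 intr=0.0000 cont=0.0000 V=0.0000[hold]; j=5 S=454.3189 intr=0.0000 cont=0.0000 V=0.0000[hold]; j=6 S=765.6112 intr=0.0000 cont=0.0000 V=0.0000[hold]  S*(6)=94.9332
k=5: j=0 S=43.3957 intr=99.8443 cont=97.0627 V=99.8443[EX]; j=1 S=73.1298 intr=70.1102 cont=67.3286 V=70.1102[EX]; j=2 S=123.2372 intr=20.0028 cont=29.7737 V=29.7737[hold]; j=3 S=207.6775 intr=0.0000 cont=5.3487 V=5.3487[hold]; j=4 S=349.9750 intr=0.0000 cont=0.0000 V=0.0000[hold]; j=5 S=589.7725 intr=0.0000 cont=0.0000 V=0.0000[hold]  S*(5)=73.1298
k=4: j=0 S=56.3340 intr=86.9060 cont=84.1244 V=86.9060[EX]; j=1 S=94.9332 intr=48.3068 cont=50.0538 V=50.0538[hold]; j=2 S=159.9800 intr=0.0000 cont=17.8752 V=17.8752[hold]; j=3 S=269.5959 intr=0.0000 cont=2.7659 V=2.7659[hold]; j=4 S=454.3189 intr=0.0000 cont=0.0000 V=0.0000[hold]  S*(4)=56.3340
k=3: j=0 S=73.1298 intr=70.1102 cont=68.1383 V=70.1102[EX]; j=1 S=123.2372 intr=20.0028 cont=34.1678 V=34.1678[hold]; j=2 S=207.6775 intr=0.0000 cont=10.5253 V=10.5253[hold]; j=3 S=349.9750 intr=0.0000 cont=1.4302 V=1.4302[hold]  S*(3)=73.1298
k=2: j=0 S=94.9332 intr=48.3068 cont=52.0904 V=52.0904[hold]; j=1 S=159.9800 intr=0.0000 cont=22.5466 V=22.5466[hold]; j=2 S=269.5959 intr=0.0000 cont=6.1056 V=6.1056[hold]  S*(2)=-
k=1: j=0 S=123.2372 intr=20.0028 cont=37.3861 V=37.3861[hold]; j=1 S=207.6775 intr=0.0000 cont=14.4888 V=14.4888[hold]  S*(1)=-
k=0: j=0 S=159.9800 intr=0.0000 cont=26.0478 V=26.0478[hold]  S*(0)=-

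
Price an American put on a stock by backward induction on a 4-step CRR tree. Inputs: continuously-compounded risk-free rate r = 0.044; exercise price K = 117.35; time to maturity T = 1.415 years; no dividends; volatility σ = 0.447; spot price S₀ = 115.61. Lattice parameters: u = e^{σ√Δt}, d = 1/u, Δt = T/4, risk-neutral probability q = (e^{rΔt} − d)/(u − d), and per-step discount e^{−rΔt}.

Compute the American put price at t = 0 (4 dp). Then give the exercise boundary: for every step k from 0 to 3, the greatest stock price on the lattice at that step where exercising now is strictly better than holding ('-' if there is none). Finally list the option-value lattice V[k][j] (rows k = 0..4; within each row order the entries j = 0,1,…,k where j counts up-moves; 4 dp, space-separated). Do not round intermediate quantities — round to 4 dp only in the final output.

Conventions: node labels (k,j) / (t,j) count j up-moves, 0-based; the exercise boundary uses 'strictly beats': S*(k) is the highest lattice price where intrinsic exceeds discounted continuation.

params: Δt=0.35375 u=1.30455 d=0.76655 q=0.46308 e^(-rΔt)=0.98456
t_4 payoffs: 77.4341 49.4186 1.7400 0.0000 0.0000
t_3: node(3,0) S=52.0725 payoff=65.2775 vs cont=63.4651 → 65.2775 [stop]  node(3,1) S=88.6203 payoff=28.7297 vs cont=26.9173 → 28.7297 [stop]  node(3,2) S=150.8196 payoff=0.0000 vs cont=0.9198 → 0.9198 [wait]  node(3,3) S=256.6742 payoff=0.0000 vs cont=0.0000 → 0.0000 [wait]  ⇒ S*(3)=88.6203
t_2: node(2,0) S=67.9314 payoff=49.4186 vs cont=47.6061 → 49.4186 [stop]  node(2,1) S=115.6100 payoff=1.7400 vs cont=15.6067 → 15.6067 [wait]  node(2,2) S=196.7523 payoff=0.0000 vs cont=0.4862 → 0.4862 [wait]  ⇒ S*(2)=67.9314
t_1: node(1,0) S=88.6203 payoff=28.7297 vs cont=33.2395 → 33.2395 [wait]  node(1,1) S=150.8196 payoff=0.0000 vs cont=8.4718 → 8.4718 [wait]  ⇒ S*(1)=-
t_0: node(0,0) S=115.6100 payoff=1.7400 vs cont=21.4338 → 21.4338 [wait]  ⇒ S*(0)=-

price = 21.4338
boundary = - - 67.9314 88.6203
tree:
21.4338
33.2395 8.4718
49.4186 15.6067 0.4862
65.2775 28.7297 0.9198 0.0000
77.4341 49.4186 1.7400 0.0000 0.0000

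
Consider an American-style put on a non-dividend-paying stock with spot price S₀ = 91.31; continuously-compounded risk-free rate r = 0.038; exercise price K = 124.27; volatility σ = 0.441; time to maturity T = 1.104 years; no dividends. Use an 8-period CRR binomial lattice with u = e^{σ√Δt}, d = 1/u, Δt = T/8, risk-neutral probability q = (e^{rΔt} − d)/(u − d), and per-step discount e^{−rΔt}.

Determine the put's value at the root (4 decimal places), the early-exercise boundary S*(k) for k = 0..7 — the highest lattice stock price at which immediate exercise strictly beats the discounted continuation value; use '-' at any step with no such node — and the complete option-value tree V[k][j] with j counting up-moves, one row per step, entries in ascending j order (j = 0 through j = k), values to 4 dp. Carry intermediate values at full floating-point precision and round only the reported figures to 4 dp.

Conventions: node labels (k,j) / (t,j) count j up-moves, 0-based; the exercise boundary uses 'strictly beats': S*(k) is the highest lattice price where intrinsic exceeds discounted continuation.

price = 37.4125
boundary = - - 65.7995 55.8566 65.7995 77.5123 91.3100 77.5123
tree:
37.4125
47.5418 26.6360
58.4705 35.9941 16.5923
68.4134 46.8618 24.3860 8.1657
76.8538 58.4705 34.5554 13.4211 2.4499
84.0188 68.4134 46.7577 21.4569 4.6920 0.0000
90.1011 76.8538 58.4705 32.9600 8.9860 0.0000 0.0000
95.2643 84.0188 68.4134 46.7577 17.2099 0.0000 0.0000 0.0000
99.6474 90.1011 76.8538 58.4705 32.9600 0.0000 0.0000 0.0000 0.0000

params: Δt=0.13800 u=1.17801 d=0.84889 q=0.47511 e^(-rΔt)=0.99477
t_8 payoffs: 99.6474 90.1011 76.8538 58.4705 32.9600 0.0000 0.0000 0.0000 0.0000
t_7: node(7,0) S=29.0057 payoff=95.2643 vs cont=94.6144 → 95.2643 [stop]  node(7,1) S=40.2512 payoff=84.0188 vs cont=83.3689 → 84.0188 [stop]  node(7,2) S=55.8566 payoff=68.4134 vs cont=67.7634 → 68.4134 [stop]  node(7,3) S=77.5123 payoff=46.7577 vs cont=46.1078 → 46.7577 [stop]  node(7,4) S=107.5638 payoff=16.7062 vs cont=17.2099 → 17.2099 [wait]  node(7,5) S=149.2665 payoff=0.0000 vs cont=0.0000 → 0.0000 [wait]  node(7,6) S=207.1372 payoff=0.0000 vs cont=0.0000 → 0.0000 [wait]  node(7,7) S=287.4445 payoff=0.0000 vs cont=0.0000 → 0.0000 [wait]  ⇒ S*(7)=77.5123
t_6: node(6,0) S=34.1689 payoff=90.1011 vs cont=89.4512 → 90.1011 [stop]  node(6,1) S=47.4162 payoff=76.8538 vs cont=76.2039 → 76.8538 [stop]  node(6,2) S=65.7995 payoff=58.4705 vs cont=57.8206 → 58.4705 [stop]  node(6,3) S=91.3100 payoff=32.9600 vs cont=32.5481 → 32.9600 [stop]  node(6,4) S=126.7110 payoff=0.0000 vs cont=8.9860 → 8.9860 [wait]  node(6,5) S=175.8370 payoff=0.0000 vs cont=0.0000 → 0.0000 [wait]  node(6,6) S=244.0091 payoff=0.0000 vs cont=0.0000 → 0.0000 [wait]  ⇒ S*(6)=91.3100
t_5: node(5,0) S=40.2512 payoff=84.0188 vs cont=83.3689 → 84.0188 [stop]  node(5,1) S=55.8566 payoff=68.4134 vs cont=67.7634 → 68.4134 [stop]  node(5,2) S=77.5123 payoff=46.7577 vs cont=46.1078 → 46.7577 [stop]  node(5,3) S=107.5638 payoff=16.7062 vs cont=21.4569 → 21.4569 [wait]  node(5,4) S=149.2665 payoff=0.0000 vs cont=4.6920 → 4.6920 [wait]  node(5,5) S=207.1372 payoff=0.0000 vs cont=0.0000 → 0.0000 [wait]  ⇒ S*(5)=77.5123
t_4: node(4,0) S=47.4162 payoff=76.8538 vs cont=76.2039 → 76.8538 [stop]  node(4,1) S=65.7995 payoff=58.4705 vs cont=57.8206 → 58.4705 [stop]  node(4,2) S=91.3100 payoff=32.9600 vs cont=34.5554 → 34.5554 [wait]  node(4,3) S=126.7110 payoff=0.0000 vs cont=13.4211 → 13.4211 [wait]  node(4,4) S=175.8370 payoff=0.0000 vs cont=2.4499 → 2.4499 [wait]  ⇒ S*(4)=65.7995
t_3: node(3,0) S=55.8566 payoff=68.4134 vs cont=67.7634 → 68.4134 [stop]  node(3,1) S=77.5123 payoff=46.7577 vs cont=46.8618 → 46.8618 [wait]  node(3,2) S=107.5638 payoff=16.7062 vs cont=24.3860 → 24.3860 [wait]  node(3,3) S=149.2665 payoff=0.0000 vs cont=8.1657 → 8.1657 [wait]  ⇒ S*(3)=55.8566
t_2: node(2,0) S=65.7995 payoff=58.4705 vs cont=57.8697 → 58.4705 [stop]  node(2,1) S=91.3100 payoff=32.9600 vs cont=35.9941 → 35.9941 [wait]  node(2,2) S=126.7110 payoff=0.0000 vs cont=16.5923 → 16.5923 [wait]  ⇒ S*(2)=65.7995
t_1: node(1,0) S=77.5123 payoff=46.7577 vs cont=47.5418 → 47.5418 [wait]  node(1,1) S=107.5638 payoff=16.7062 vs cont=26.6360 → 26.6360 [wait]  ⇒ S*(1)=-
t_0: node(0,0) S=91.3100 payoff=32.9600 vs cont=37.4125 → 37.4125 [wait]  ⇒ S*(0)=-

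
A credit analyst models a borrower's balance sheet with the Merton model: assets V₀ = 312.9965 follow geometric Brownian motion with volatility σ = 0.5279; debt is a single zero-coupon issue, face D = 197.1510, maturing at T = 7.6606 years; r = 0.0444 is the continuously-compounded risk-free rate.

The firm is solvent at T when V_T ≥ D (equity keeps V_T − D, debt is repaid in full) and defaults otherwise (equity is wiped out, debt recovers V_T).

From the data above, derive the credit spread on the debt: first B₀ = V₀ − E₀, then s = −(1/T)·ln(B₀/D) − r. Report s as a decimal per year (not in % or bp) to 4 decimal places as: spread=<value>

spread=0.0559

Work the structural quantities from V₀ = 312.9965 against face 197.1510:
d₁ = [ln(V₀/D) + (r + σ²/2)T] / (σ√T)
   = [ln(312.9965/197.1510) + (0.0444 + 0.5·0.5279²)·7.6606] / (0.5279·√7.6606)
   = [0.462222 + 1.407553] / 1.461110 = 1.279694
d₂ = d₁ − σ√T = 1.279694 − 1.461110 = -0.181416
N(d₁) = 0.899674,  N(d₂) = 0.428020,  e^(−rT) = 0.711677
E₀ = V₀·N(d₁) − D·e^(−rT)·N(d₂)
   = 312.9965·0.899674 − 197.1510·0.711677·0.428020 = 221.540056
B₀ = V₀ − E₀ = 312.9965 − 221.540056 = 91.456444
spread = −(1/T)·ln(B₀/D) − r = −(1/7.6606)·ln(91.456444/197.1510) − 0.0444 = 0.05586722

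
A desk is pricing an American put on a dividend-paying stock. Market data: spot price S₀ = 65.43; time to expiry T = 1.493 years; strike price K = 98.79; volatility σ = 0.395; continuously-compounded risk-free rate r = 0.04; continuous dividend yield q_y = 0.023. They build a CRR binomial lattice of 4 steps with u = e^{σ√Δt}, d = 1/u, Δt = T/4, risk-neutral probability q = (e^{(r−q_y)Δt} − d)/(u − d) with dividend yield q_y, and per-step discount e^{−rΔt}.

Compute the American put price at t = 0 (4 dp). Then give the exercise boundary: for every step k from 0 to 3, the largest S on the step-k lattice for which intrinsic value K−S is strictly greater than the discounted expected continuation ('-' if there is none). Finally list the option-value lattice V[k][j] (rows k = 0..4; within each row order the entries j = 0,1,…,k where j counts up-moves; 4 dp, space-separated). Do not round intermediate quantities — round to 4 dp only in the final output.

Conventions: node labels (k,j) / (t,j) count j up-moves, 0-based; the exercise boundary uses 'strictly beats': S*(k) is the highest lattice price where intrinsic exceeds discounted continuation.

price = 35.5374
boundary = - 51.4011 40.3801 51.4011
tree:
35.5374
47.3889 22.4079
58.4099 33.5598 9.6872
67.0679 47.3889 17.9768 0.0000
73.8695 58.4099 33.3600 0.0000 0.0000

params: Δt=0.37325 u=1.27293 d=0.78559 q=0.45302 e^(-rΔt)=0.98518
t_4 payoffs: 73.8695 58.4099 33.3600 0.0000 0.0000
t_3: node(3,0) S=31.7221 payoff=67.0679 vs cont=65.8750 → 67.0679 [stop]  node(3,1) S=51.4011 payoff=47.3889 vs cont=46.3643 → 47.3889 [stop]  node(3,2) S=83.2879 payoff=15.5021 vs cont=17.9768 → 17.9768 [wait]  node(3,3) S=134.9558 payoff=0.0000 vs cont=0.0000 → 0.0000 [wait]  ⇒ S*(3)=51.4011
t_2: node(2,0) S=40.3801 payoff=58.4099 vs cont=57.2911 → 58.4099 [stop]  node(2,1) S=65.4300 payoff=33.3600 vs cont=33.5598 → 33.5598 [wait]  node(2,2) S=106.0197 payoff=0.0000 vs cont=9.6872 → 9.6872 [wait]  ⇒ S*(2)=40.3801
t_1: node(1,0) S=51.4011 payoff=47.3889 vs cont=46.4535 → 47.3889 [stop]  node(1,1) S=83.2879 payoff=15.5021 vs cont=22.4079 → 22.4079 [wait]  ⇒ S*(1)=51.4011
t_0: node(0,0) S=65.4300 payoff=33.3600 vs cont=35.5374 → 35.5374 [wait]  ⇒ S*(0)=-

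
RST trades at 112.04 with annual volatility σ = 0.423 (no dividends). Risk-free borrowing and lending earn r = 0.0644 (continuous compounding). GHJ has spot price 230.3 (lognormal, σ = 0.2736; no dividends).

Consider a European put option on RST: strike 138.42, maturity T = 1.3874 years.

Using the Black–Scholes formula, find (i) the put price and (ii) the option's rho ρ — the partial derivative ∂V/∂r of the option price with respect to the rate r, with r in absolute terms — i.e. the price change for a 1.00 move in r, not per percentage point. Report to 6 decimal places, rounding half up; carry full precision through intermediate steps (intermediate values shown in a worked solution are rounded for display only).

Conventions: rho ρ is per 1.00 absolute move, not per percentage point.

σ√T = 0.423·√1.3874 = 0.498243
d₁ = (ln(S/K) + (r+σ²/2)T) / (σ√T) = (ln(112.04/138.42) + (0.0644+0.423²/2)·1.3874) / 0.498243 = (-0.211437 + 0.213472) / 0.498243 = 0.004084
d₂ = d₁ − σ√T = 0.004084 − 0.498243 = -0.494159
e^{−rT} = 0.914527
N(−d₁) = 0.498371,  N(−d₂) = 0.689403
Put price V = K·e^{−rT}·N(−d₂) − S·N(−d₁) = 87.270683 − 55.837439 = 31.433245
ρ = −K·T·e^{−rT}·N(−d₂) = -121.079346

price = 31.433245
ρ = -121.079346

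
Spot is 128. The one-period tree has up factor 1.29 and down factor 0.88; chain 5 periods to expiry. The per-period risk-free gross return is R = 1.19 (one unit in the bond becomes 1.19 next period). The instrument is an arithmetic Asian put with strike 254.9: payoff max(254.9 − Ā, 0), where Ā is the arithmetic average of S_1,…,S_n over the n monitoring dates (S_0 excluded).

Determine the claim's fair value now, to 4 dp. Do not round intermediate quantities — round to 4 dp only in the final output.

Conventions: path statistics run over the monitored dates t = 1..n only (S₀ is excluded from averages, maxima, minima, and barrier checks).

price = 17.9045

Risk-neutral up-probability p* = (R−d)/(u−d) = (1.19−0.88)/(1.29−0.88) = 0.7561; the claim prices as the p*-weighted sum of path payoffs discounted by R^5.
Enumerate all 2^5 = 32 price paths (U = up ×1.29, D = down ×0.88); each path with k up-moves has probability p*^k·(1−p*)^(5−k).
DDDDD: Ā=88.6605, payoff=166.2395, prob=0.000863
UDDDD: Ā=129.9682, payoff=124.9318, prob=0.002676
DUDDD: Ā=119.4722, payoff=135.4278, prob=0.002676
UUDDD: Ā=175.1353, payoff=79.7647, prob=0.008295
DDUDD: Ā=110.2357, payoff=144.6643, prob=0.002676
UDUDD: Ā=161.5955, payoff=93.3045, prob=0.008295
DUUDD: Ā=151.0995, payoff=103.8005, prob=0.008295
UUUDD: Ā=221.4981, payoff=33.4019, prob=0.025714
DDDUD: Ā=102.1076, payoff=152.7924, prob=0.002676
UDDUD: Ā=149.6805, payoff=105.2195, prob=0.008295
DUDUD: Ā=139.1845, payoff=115.7155, prob=0.008295
UUDUD: Ā=204.0318, payoff=50.8682, prob=0.025714
DDUUD: Ā=129.9480, payoff=124.9520, prob=0.008295
UDUUD: Ā=190.4919, payoff=64.4081, prob=0.025714
DUUUD: Ā=179.9959, payoff=74.9041, prob=0.025714
UUUUD: Ā=263.8576, payoff=0.0000, prob=0.079713
DDDDU: Ā=94.9549, payoff=159.9451, prob=0.002676
UDDDU: Ā=139.1952, payoff=115.7048, prob=0.008295
DUDDU: Ā=128.6992, payoff=126.2008, prob=0.008295
UUDDU: Ā=188.6613, payoff=66.2387, prob=0.025714
DDUDU: Ā=119.4627, payoff=135.4373, prob=0.008295
UDUDU: Ā=175.1215, payoff=79.7785, prob=0.025714
DUUDU: Ā=164.6255, payoff=90.2745, prob=0.025714
UUUDU: Ā=241.3260, payoff=13.5740, prob=0.079713
DDDUU: Ā=111.3346, payoff=143.5654, prob=0.008295
UDDUU: Ā=163.2064, payoff=91.6936, prob=0.025714
DUDUU: Ā=152.7104, payoff=102.1896, prob=0.025714
UUDUU: Ā=223.8596, payoff=31.0404, prob=0.079713
DDUUU: Ā=143.4739, payoff=111.4261, prob=0.025714
UDUUU: Ā=210.3198, payoff=44.5802, prob=0.079713
DUUUU: Ā=199.8238, payoff=55.0762, prob=0.079713
UUUUU: Ā=292.9235, payoff=0.0000, prob=0.247109
Price = Σ prob·payoff / R^5 = 42.726425 / 2.386354 = 17.9045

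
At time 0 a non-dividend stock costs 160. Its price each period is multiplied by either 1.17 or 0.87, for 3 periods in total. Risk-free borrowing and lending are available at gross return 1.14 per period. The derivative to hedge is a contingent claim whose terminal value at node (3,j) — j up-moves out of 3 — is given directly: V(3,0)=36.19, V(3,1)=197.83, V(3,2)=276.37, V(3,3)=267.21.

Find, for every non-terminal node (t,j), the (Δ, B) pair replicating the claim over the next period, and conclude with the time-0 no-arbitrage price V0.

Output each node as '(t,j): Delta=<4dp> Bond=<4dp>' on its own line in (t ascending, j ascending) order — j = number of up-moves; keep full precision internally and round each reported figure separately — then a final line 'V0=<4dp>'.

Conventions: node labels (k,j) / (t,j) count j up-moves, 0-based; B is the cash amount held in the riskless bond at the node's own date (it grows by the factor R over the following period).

(0,0): Delta=0.1336 Bond=159.0654
(1,0): Delta=1.8243 Bond=-54.0159
(1,1): Delta=-0.0061 Bond=207.4846
(2,0): Delta=4.4491 Bond=-379.4439
(2,1): Delta=1.6075 Bond=-26.2596
(2,2): Delta=-0.1394 Bond=265.7316
V0=180.4412

Under the risk-neutral measure, an up-move has probability p* = (R−d)/(u−d) = 0.9000 and values discount at R = 1.14.
Expiry values: V(3,0)=36.1900, V(3,1)=197.8300, V(3,2)=276.3700, V(3,3)=267.2100
Node (2,0) S=121.1040: V=(p*·197.8300+(1−p*)·36.1900)/1.14=159.3561; Δ=(197.8300−36.1900)/(141.6917−105.3605)=4.4491; B=V−Δ·S=-379.4439
Node (2,1) S=162.8640: V=(p*·276.3700+(1−p*)·197.8300)/1.14=235.5404; Δ=(276.3700−197.8300)/(190.5509−141.6917)=1.6075; B=V−Δ·S=-26.2596
Node (2,2) S=219.0240: V=(p*·267.2100+(1−p*)·276.3700)/1.14=235.1982; Δ=(267.2100−276.3700)/(256.2581−190.5509)=-0.1394; B=V−Δ·S=265.7316
Node (1,0) S=139.2000: V=(p*·235.5404+(1−p*)·159.3561)/1.14=199.9315; Δ=(235.5404−159.3561)/(162.8640−121.1040)=1.8243; B=V−Δ·S=-54.0159
Node (1,1) S=187.2000: V=(p*·235.1982+(1−p*)·235.5404)/1.14=206.3443; Δ=(235.1982−235.5404)/(219.0240−162.8640)=-0.0061; B=V−Δ·S=207.4846
Node (0,0) S=160.0000: V=(p*·206.3443+(1−p*)·199.9315)/1.14=180.4412; Δ=(206.3443−199.9315)/(187.2000−139.2000)=0.1336; B=V−Δ·S=159.0654
Sanity check at the root: Δ(0,0)·S0 + B(0,0) reproduces V0 = 180.4412.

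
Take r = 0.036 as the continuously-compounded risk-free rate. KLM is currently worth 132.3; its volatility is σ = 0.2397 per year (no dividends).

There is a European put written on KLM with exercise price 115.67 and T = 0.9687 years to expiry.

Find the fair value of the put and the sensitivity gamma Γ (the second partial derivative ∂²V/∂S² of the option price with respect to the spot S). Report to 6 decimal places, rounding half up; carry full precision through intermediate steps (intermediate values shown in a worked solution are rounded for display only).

σ√T = 0.2397·√0.9687 = 0.235919
d₁ = (ln(S/K) + (r+σ²/2)T) / (σ√T) = (ln(132.3/115.67) + (0.036+0.2397²/2)·0.9687) / 0.235919 = (0.134331 + 0.062702) / 0.235919 = 0.835172
d₂ = d₁ − σ√T = 0.835172 − 0.235919 = 0.599253
e^{−rT} = 0.965728
N(−d₁) = 0.201810,  N(−d₂) = 0.274502
Put price V = K·e^{−rT}·N(−d₂) − S·N(−d₁) = 30.663458 − 26.699523 = 3.963934
φ(d₁) = (1/√(2π))·e^{−d₁²/2} = 0.281480
Γ = φ(d₁) / (S·σ·√T) = 0.009018

price = 3.963934
Γ = 0.009018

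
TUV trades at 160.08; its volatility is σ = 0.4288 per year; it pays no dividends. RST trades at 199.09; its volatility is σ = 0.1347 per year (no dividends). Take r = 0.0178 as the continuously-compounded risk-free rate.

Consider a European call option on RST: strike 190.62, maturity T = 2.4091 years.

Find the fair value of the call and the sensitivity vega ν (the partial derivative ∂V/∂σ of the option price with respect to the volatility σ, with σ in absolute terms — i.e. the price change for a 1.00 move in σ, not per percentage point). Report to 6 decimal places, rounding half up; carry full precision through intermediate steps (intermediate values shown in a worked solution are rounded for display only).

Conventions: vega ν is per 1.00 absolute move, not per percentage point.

σ√T = 0.1347·√2.4091 = 0.209072
d₁ = (ln(S/K) + (r+σ²/2)T) / (σ√T) = (ln(199.09/190.62) + (0.0178+0.1347²/2)·2.4091) / 0.209072 = (0.043475 + 0.064737) / 0.209072 = 0.517586
d₂ = d₁ − σ√T = 0.517586 − 0.209072 = 0.308514
e^{−rT} = 0.958024
N(d₁) = 0.697626,  N(d₂) = 0.621155
Call price V = S·N(d₁) − K·e^{−rT}·N(d₂) = 138.890440 − 113.434379 = 25.456061
φ(d₁) = (1/√(2π))·e^{−d₁²/2} = 0.348929
ν = S·φ(d₁)·√T = 107.823698

price = 25.456061
ν = 107.823698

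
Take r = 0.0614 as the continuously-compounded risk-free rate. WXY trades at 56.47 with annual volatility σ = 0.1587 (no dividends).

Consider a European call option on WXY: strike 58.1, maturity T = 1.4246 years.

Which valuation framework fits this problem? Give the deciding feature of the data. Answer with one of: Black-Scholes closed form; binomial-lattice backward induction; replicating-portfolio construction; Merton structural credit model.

framework: Black-Scholes closed form

Key observation: everything needed for the exact continuous-time valuation of the European call on WXY (strike 58.1) is given, and no feature rules the closed form out.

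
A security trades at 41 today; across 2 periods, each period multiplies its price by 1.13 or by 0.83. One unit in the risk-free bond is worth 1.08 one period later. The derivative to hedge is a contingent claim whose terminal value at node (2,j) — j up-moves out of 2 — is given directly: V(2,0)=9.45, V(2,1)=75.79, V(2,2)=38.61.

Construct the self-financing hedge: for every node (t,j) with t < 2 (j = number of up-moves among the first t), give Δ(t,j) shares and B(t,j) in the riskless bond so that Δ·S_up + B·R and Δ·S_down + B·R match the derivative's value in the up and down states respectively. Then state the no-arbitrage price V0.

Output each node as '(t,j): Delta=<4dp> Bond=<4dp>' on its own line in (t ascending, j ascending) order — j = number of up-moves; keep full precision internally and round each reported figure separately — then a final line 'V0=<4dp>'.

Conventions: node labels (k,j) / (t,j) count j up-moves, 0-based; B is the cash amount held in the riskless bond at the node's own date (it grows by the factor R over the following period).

Risk-neutral probability p* = (R−d)/(u−d) = (1.08−0.83)/(1.13−0.83) = 0.8333.
Expiry values: V(2,0)=9.4500, V(2,1)=75.7900, V(2,2)=38.6100
Node (1,0) S=34.0300: V=(p*·75.7900+(1−p*)·9.4500)/1.08=59.9383; Δ=(75.7900−9.4500)/(38.4539−28.2449)=6.4982; B=V−Δ·S=-161.1951
Node (1,1) S=46.3300: V=(p*·38.6100+(1−p*)·75.7900)/1.08=41.4877; Δ=(38.6100−75.7900)/(52.3529−38.4539)=-2.6750; B=V−Δ·S=165.4210
Node (0,0) S=41.0000: V=(p*·41.4877+(1−p*)·59.9383)/1.08=41.2618; Δ=(41.4877−59.9383)/(46.3300−34.0300)=-1.5001; B=V−Δ·S=102.7639
Verification: the root portfolio costs Δ(0,0)·S0 + B(0,0) = 41.2618, matching V0.

(0,0): Delta=-1.5001 Bond=102.7639
(1,0): Delta=6.4982 Bond=-161.1951
(1,1): Delta=-2.6750 Bond=165.4210
V0=41.2618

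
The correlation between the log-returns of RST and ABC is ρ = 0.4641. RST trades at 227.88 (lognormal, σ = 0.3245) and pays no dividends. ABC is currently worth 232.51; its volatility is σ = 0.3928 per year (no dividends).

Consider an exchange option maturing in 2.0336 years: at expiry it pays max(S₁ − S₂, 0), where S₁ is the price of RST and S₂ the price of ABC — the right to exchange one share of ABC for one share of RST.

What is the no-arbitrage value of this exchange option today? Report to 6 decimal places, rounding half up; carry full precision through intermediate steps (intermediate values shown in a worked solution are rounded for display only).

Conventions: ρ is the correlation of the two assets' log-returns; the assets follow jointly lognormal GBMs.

exchange price = 46.359763

σ_eff = √(σ₁² + σ₂² − 2ρσ₁σ₂) = √(0.3245² + 0.3928² − 2·0.4641·0.3245·0.3928) = 0.375873
d₁ = (ln(S₁/S₂) + (q₂ − q₁ + σ_eff²/2)T) / (σ_eff√T) = (ln(227.88/232.51) + (0.0 − 0.0 + 0.070640)·2.0336) / 0.536011 = 0.230480
d₂ = d₁ − σ_eff√T = 0.230480 − 0.536011 = -0.305531
N(d₁) = 0.591141,  N(d₂) = 0.379981
V = S₁·e^{−q₁T}·N(d₁) − S₂·e^{−q₂T}·N(d₂) = 134.709122 − 88.349359 = 46.359763
Key observation: the rate r is irrelevant here: denominating values in ABC turns the exchange into a ratio option on S₁/S₂, and discounting at r drops out.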